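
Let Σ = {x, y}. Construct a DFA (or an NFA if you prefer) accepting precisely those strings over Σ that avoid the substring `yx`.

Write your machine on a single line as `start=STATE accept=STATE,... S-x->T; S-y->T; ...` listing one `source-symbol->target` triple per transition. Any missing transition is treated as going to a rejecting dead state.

start=S0; accept=S0,S1; S0-x->S0; S0-y->S1; S1-x->S2; S1-y->S1; S2-x->S2; S2-y->S2

This is the complement of 'contains `yx`'. Use the same substring-matching states — S0 through S2 holding how much of `yx` has just been matched — but flip the accepting set: everything except the trap S2 accepts.
With 3 states:
        x   y  
>* S0   S0  S1 
 * S1   S2  S1 
   S2   S2  S2 
(> = start, * = accepting)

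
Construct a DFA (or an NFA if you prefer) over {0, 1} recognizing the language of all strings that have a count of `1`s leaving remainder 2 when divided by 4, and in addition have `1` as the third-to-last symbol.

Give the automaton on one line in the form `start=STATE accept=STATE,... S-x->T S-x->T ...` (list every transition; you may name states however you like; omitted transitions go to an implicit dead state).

Run two small machines in parallel and take their product. The first has 4 states tracking the count of `1`s modulo 4; the second has 15 states tracking the last 3 symbols read. A product state is a pair (one from each), accepting exactly when both do. Minimizing collapses redundant product states.
          0    1  
>  s0     s0   s1 
   s1     s2   s3 
   s2     s4   s5 
   s3     s6   s7 
   s4     s4   s8 
 * s5     s9   s7 
 * s6    s10   s7 
   s7     s7  s11 
   s8     s9   s7 
   s9    s10   s7 
 * s10   s12   s7 
   s11    s0  s13 
   s12   s12   s7 
   s13    s2  s14 
 * s14    s6   s7 
(> = start, * = accepting)

start=s0 accept=s5,s6,s10,s14 s0-0->s0 s0-1->s1 s1-0->s2 s1-1->s3 s2-0->s4 s2-1->s5 s3-0->s6 s3-1->s7 s4-0->s4 s4-1->s8 s5-0->s9 s5-1->s7 s6-0->s10 s6-1->s7 s7-0->s7 s7-1->s11 s8-0->s9 s8-1->s7 s9-0->s10 s9-1->s7 s10-0->s12 s10-1->s7 s11-0->s0 s11-1->s13 s12-0->s12 s12-1->s7 s13-0->s2 s13-1->s14 s14-0->s6 s14-1->s7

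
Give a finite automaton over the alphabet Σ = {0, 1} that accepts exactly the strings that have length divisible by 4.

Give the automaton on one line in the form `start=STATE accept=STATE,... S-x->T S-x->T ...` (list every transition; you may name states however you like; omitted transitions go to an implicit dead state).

start=A accept=A A-0->B A-1->B B-0->C B-1->C C-0->D C-1->D D-0->A D-1->A

Only the length mod 4 matters, so use a 4-cycle: from any state, every input symbol moves to the next state, wrapping D back to A. Mark A accepting.
       0  1 
>* A   B  B 
   B   C  C 
   C   D  D 
   D   A  A 
(> = start, * = accepting)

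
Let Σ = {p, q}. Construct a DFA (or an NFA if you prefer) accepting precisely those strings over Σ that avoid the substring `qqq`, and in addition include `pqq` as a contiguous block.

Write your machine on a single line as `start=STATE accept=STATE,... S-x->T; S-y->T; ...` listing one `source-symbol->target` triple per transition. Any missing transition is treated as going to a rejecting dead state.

Run two small machines in parallel and take their product. One (4 states) tracks partial matches of the forbidden pattern `qqq`; the other (4 states) tracks whether and how much of `pqq` has been seen. Each combined state is a pair, one component from each; accept when both components accept. Equivalent product states are then merged.
        p   q  
>  S0   S1  S2 
   S1   S1  S3 
   S2   S1  S4 
   S3   S1  S5 
   S4   S1  S6 
 * S5   S7  S6 
   S6   S6  S6 
 * S7   S7  S8 
 * S8   S7  S5 
(> = start, * = accepting)

start=S0; accept=S5,S7,S8; S0-p->S1; S0-q->S2; S1-p->S1; S1-q->S3; S2-p->S1; S2-q->S4; S3-p->S1; S3-q->S5; S4-p->S1; S4-q->S6; S5-p->S7; S5-q->S6; S6-p->S6; S6-q->S6; S7-p->S7; S7-q->S8; S8-p->S7; S8-q->S5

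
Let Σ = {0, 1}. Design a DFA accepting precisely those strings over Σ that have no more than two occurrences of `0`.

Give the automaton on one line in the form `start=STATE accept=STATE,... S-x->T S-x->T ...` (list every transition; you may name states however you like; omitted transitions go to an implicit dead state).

Only the number of `0`s matters, and only up to 3. Make a chain A → B → C → D advanced by each `0` (with D absorbing); every other symbol self-loops. The accepting set is {A, B, C}.
A 4-state machine:
       0  1 
>* A   B  A 
 * B   C  B 
 * C   D  C 
   D   D  D 
(> = start, * = accepting)

start=A accept=A,B,C A-0->B A-1->A B-0->C B-1->B C-0->D C-1->C D-0->D D-1->D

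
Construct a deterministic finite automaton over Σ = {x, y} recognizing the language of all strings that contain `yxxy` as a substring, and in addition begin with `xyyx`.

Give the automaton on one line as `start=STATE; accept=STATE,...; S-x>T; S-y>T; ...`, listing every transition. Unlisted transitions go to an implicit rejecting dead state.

Build one automaton per condition and run them in lockstep. The first has 5 states tracking whether and how much of `yxxy` has been seen; the second has 6 states tracking whether the input so far still matches the prefix `xyyx`. A product state is a pair (one from each), accepting exactly when both do. Equivalent product states are then merged.
With 10 states:
       x  y 
>  A   B  C 
   B   C  D 
   C   C  C 
   D   C  E 
   E   F  C 
   F   G  H 
   G   I  J 
   H   F  H 
   I   I  H 
 * J   J  J 
(> = start, * = accepting)

start=A; accept=J; A-x>B; A-y>C; B-x>C; B-y>D; C-x>C; C-y>C; D-x>C; D-y>E; E-x>F; E-y>C; F-x>G; F-y>H; G-x>I; G-y>J; H-x>F; H-y>H; I-x>I; I-y>H; J-x>J; J-y>J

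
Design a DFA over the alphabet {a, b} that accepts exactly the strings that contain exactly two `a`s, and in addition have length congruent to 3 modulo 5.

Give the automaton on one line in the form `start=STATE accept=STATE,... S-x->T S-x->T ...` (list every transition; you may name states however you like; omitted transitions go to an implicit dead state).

start=S0 accept=S7 S0-a->S1 S0-b->S2 S1-a->S3 S1-b->S4 S2-a->S4 S2-b->S5 S3-a->S6 S3-b->S7 S4-a->S7 S4-b->S8 S5-a->S8 S5-b->S9 S6-a->S6 S6-b->S6 S7-a->S6 S7-b->S10 S8-a->S10 S8-b->S11 S9-a->S11 S9-b->S12 S10-a->S6 S10-b->S13 S11-a->S13 S11-b->S14 S12-a->S14 S12-b->S0 S13-a->S6 S13-b->S15 S14-a->S15 S14-b->S1 S15-a->S6 S15-b->S3

Build one automaton per condition and run them in lockstep. The first has 4 states tracking the count of `a`s, saturating at 3; the second has 5 states tracking the input length modulo 5. A product state is a pair (one from each), accepting exactly when both do. Minimizing collapses redundant product states.
With 16 states:
          a    b  
>  S0     S1   S2 
   S1     S3   S4 
   S2     S4   S5 
   S3     S6   S7 
   S4     S7   S8 
   S5     S8   S9 
   S6     S6   S6 
 * S7     S6  S10 
   S8    S10  S11 
   S9    S11  S12 
   S10    S6  S13 
   S11   S13  S14 
   S12   S14   S0 
   S13    S6  S15 
   S14   S15   S1 
   S15    S6   S3 
(> = start, * = accepting)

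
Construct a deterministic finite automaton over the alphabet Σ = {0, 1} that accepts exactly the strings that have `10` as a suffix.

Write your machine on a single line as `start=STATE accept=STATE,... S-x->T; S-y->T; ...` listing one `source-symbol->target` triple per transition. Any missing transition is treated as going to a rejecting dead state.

Let each state record the length of the longest suffix of the input read so far that is also a prefix of `10`. S1 means the last symbol is `1`; S2 means the last 2 symbols are `10`. Accept only at S2, where the string currently ends in `10`.
3 states suffice.
        0   1  
>  S0   S0  S1 
   S1   S2  S1 
 * S2   S0  S1 
(> = start, * = accepting)

start=S0; accept=S2; S0-0->S0; S0-1->S1; S1-0->S2; S1-1->S1; S2-0->S0; S2-1->S1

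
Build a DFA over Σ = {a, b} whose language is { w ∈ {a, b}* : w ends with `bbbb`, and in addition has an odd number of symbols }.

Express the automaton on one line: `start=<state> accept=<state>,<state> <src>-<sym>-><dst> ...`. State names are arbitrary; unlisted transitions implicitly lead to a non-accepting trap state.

Run two small machines in parallel and take their product. One (5 states) tracks how much of the suffix `bbbb` has currently been matched; the other (2 states) tracks the input length modulo 2. Each combined state is a pair, one component from each; accept when both components accept. Minimizing collapses redundant product states.
        a   b  
>  q0   q1  q1 
   q1   q0  q2 
   q2   q1  q3 
   q3   q0  q4 
   q4   q1  q5 
 * q5   q0  q4 
(> = start, * = accepting)

start=q0 accept=q5 q0-a->q1 q0-b->q1 q1-a->q0 q1-b->q2 q2-a->q1 q2-b->q3 q3-a->q0 q3-b->q4 q4-a->q1 q4-b->q5 q5-a->q0 q5-b->q4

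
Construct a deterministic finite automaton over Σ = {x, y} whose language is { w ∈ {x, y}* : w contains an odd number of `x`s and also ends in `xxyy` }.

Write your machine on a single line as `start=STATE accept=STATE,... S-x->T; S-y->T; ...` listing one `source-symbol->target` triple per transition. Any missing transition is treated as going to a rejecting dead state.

start=s0; accept=s9; s0-x->s1; s0-y->s0; s1-x->s2; s1-y->s3; s2-x->s4; s2-y->s5; s3-x->s6; s3-y->s3; s4-x->s2; s4-y->s7; s5-x->s1; s5-y->s8; s6-x->s4; s6-y->s0; s7-x->s6; s7-y->s9; s8-x->s1; s8-y->s0; s9-x->s6; s9-y->s3

Build one automaton per condition and run them in lockstep. One (2 states) tracks the count of `x`s modulo 2; the other (5 states) tracks how much of the suffix `xxyy` has currently been matched. Each combined state is a pair, one component from each; accept when both components accept.
With 10 states:
        x   y  
>  s0   s1  s0 
   s1   s2  s3 
   s2   s4  s5 
   s3   s6  s3 
   s4   s2  s7 
   s5   s1  s8 
   s6   s4  s0 
   s7   s6  s9 
   s8   s1  s0 
 * s9   s6  s3 
(> = start, * = accepting)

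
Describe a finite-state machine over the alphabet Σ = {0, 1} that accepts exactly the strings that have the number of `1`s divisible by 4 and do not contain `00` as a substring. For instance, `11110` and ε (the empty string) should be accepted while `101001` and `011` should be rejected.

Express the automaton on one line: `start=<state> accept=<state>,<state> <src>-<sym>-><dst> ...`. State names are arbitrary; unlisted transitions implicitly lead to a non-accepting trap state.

Build one automaton per condition and run them in lockstep. One (4 states) tracks the count of `1`s modulo 4; the other (3 states) tracks partial matches of the forbidden pattern `00`. Each combined state is a pair, one component from each; accept when both components accept.
          0    1  
>* S0     S1   S2 
 * S1     S3   S2 
   S2     S4   S5 
   S3     S3   S6 
   S4     S6   S5 
   S5     S7   S8 
   S6     S6   S9 
   S7     S9   S8 
   S8    S10   S0 
   S9     S9  S11 
   S10   S11   S0 
   S11   S11   S3 
(> = start, * = accepting)

start=S0 accept=S0,S1 S0-0->S1 S0-1->S2 S1-0->S3 S1-1->S2 S2-0->S4 S2-1->S5 S3-0->S3 S3-1->S6 S4-0->S6 S4-1->S5 S5-0->S7 S5-1->S8 S6-0->S6 S6-1->S9 S7-0->S9 S7-1->S8 S8-0->S10 S8-1->S0 S9-0->S9 S9-1->S11 S10-0->S11 S10-1->S0 S11-0->S11 S11-1->S3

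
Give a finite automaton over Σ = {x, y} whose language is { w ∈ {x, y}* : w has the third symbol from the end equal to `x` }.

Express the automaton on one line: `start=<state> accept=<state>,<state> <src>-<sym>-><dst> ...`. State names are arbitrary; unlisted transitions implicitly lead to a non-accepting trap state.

start=A accept=H,I,J,K A-x->B A-y->C B-x->D B-y->E C-x->F C-y->G D-x->H D-y->I E-x->J E-y->K F-x->L F-y->M G-x->N G-y->O H-x->H H-y->I I-x->J I-y->K J-x->L J-y->M K-x->N K-y->O L-x->H L-y->I M-x->J M-y->K N-x->L N-y->M O-x->N O-y->O

Because acceptance depends on a position counted from the end, the machine has to buffer the most recent 3 symbols. Make each state the string of the last up-to-3 symbols read; on input `x` shift the window left and append `x`. Accept when the buffered window has length 3 and begins with `x`.
15 states suffice.
       x  y 
>  A   B  C 
   B   D  E 
   C   F  G 
   D   H  I 
   E   J  K 
   F   L  M 
   G   N  O 
 * H   H  I 
 * I   J  K 
 * J   L  M 
 * K   N  O 
   L   H  I 
   M   J  K 
   N   L  M 
   O   N  O 
(> = start, * = accepting)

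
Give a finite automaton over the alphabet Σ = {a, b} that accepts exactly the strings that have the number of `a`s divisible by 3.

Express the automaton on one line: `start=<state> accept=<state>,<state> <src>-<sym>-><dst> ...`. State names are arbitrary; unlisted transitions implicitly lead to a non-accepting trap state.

start=q0 accept=q0 q0-a->q1 q0-b->q0 q1-a->q2 q1-b->q1 q2-a->q0 q2-b->q2

The only thing that matters is how many `a`s have appeared, reduced mod 3. Use one state per residue: q0 for 0, …, q2 for 2. Reading `a` moves to the next residue; anything else stays put. q0 is accepting.
        a   b  
>* q0   q1  q0 
   q1   q2  q1 
   q2   q0  q2 
(> = start, * = accepting)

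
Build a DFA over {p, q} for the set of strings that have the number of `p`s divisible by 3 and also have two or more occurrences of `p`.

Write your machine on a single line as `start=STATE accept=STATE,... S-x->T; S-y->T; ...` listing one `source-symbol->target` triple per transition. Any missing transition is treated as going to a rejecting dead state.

start=s0; accept=s3; s0-p->s1; s0-q->s0; s1-p->s2; s1-q->s1; s2-p->s3; s2-q->s2; s3-p->s1; s3-q->s3

Run two small machines in parallel and take their product. One (3 states) tracks the count of `p`s modulo 3; the other (4 states) tracks the count of `p`s, saturating at 3. Each combined state is a pair, one component from each; accept when both components accept. After merging equivalent states the machine shrinks.
With 4 states:
        p   q  
>  s0   s1  s0 
   s1   s2  s1 
   s2   s3  s2 
 * s3   s1  s3 
(> = start, * = accepting)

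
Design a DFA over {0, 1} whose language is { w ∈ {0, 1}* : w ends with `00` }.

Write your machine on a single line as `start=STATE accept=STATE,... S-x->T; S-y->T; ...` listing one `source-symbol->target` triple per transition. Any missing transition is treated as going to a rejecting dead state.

Let each state record the length of the longest suffix of the input read so far that is also a prefix of `00`. q1 means the last symbol is `0`; q2 means the last 2 symbols are `00`. Accept only at q2, where the string currently ends in `00`.
With 3 states:
        0   1  
>  q0   q1  q0 
   q1   q2  q0 
 * q2   q2  q0 
(> = start, * = accepting)

start=q0; accept=q2; q0-0->q1; q0-1->q0; q1-0->q2; q1-1->q0; q2-0->q2; q2-1->q0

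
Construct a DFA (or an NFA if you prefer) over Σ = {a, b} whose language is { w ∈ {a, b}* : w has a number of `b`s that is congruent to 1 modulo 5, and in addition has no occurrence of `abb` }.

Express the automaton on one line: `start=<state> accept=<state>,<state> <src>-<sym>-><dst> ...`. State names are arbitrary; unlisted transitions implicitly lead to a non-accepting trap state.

Run two small machines in parallel and take their product. The first has 5 states tracking the count of `b`s modulo 5; the second has 4 states tracking partial matches of the forbidden pattern `abb`. A product state is a pair (one from each), accepting exactly when both do. Equivalent product states are then merged.
          a    b  
>  s0     s1   s2 
   s1     s1   s3 
 * s2     s4   s5 
 * s3     s4   s6 
 * s4     s4   s7 
   s5     s8   s9 
   s6     s6   s6 
   s7     s8   s6 
   s8     s8  s10 
   s9    s11  s12 
   s10   s11   s6 
   s11   s11  s13 
   s12   s14   s0 
   s13   s14   s6 
   s14   s14  s15 
   s15    s1   s6 
(> = start, * = accepting)

start=s0 accept=s2,s3,s4 s0-a->s1 s0-b->s2 s1-a->s1 s1-b->s3 s2-a->s4 s2-b->s5 s3-a->s4 s3-b->s6 s4-a->s4 s4-b->s7 s5-a->s8 s5-b->s9 s6-a->s6 s6-b->s6 s7-a->s8 s7-b->s6 s8-a->s8 s8-b->s10 s9-a->s11 s9-b->s12 s10-a->s11 s10-b->s6 s11-a->s11 s11-b->s13 s12-a->s14 s12-b->s0 s13-a->s14 s13-b->s6 s14-a->s14 s14-b->s15 s15-a->s1 s15-b->s6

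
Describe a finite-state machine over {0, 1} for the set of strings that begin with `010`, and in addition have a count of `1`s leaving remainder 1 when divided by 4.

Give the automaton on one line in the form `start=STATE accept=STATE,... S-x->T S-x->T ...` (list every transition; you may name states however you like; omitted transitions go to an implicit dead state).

Build one automaton per condition and run them in lockstep. The first has 5 states tracking whether the input so far still matches the prefix `010`; the second has 4 states tracking the count of `1`s modulo 4. A product state is a pair (one from each), accepting exactly when both do.
11 states suffice.
       0  1 
>  A   B  C 
   B   D  E 
   C   C  F 
   D   D  C 
   E   G  F 
   F   F  H 
 * G   G  I 
   H   H  D 
   I   I  J 
   J   J  K 
   K   K  G 
(> = start, * = accepting)

start=A accept=G A-0->B A-1->C B-0->D B-1->E C-0->C C-1->F D-0->D D-1->C E-0->G E-1->F F-0->F F-1->H G-0->G G-1->I H-0->H H-1->D I-0->I I-1->J J-0->J J-1->K K-0->K K-1->G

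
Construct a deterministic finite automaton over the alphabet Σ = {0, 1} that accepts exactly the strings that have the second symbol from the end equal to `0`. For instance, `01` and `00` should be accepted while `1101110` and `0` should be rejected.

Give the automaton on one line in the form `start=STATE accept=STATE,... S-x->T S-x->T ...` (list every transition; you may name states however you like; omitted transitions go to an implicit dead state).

Because acceptance depends on a position counted from the end, the machine has to buffer the most recent 2 symbols. Make each state the string of the last up-to-2 symbols read; on input `x` shift the window left and append `x`. Accept when the buffered window has length 2 and begins with `0`.
With 7 states:
        0   1  
>  S0   S1  S2 
   S1   S3  S4 
   S2   S5  S6 
 * S3   S3  S4 
 * S4   S5  S6 
   S5   S3  S4 
   S6   S5  S6 
(> = start, * = accepting)

start=S0 accept=S3,S4 S0-0->S1 S0-1->S2 S1-0->S3 S1-1->S4 S2-0->S5 S2-1->S6 S3-0->S3 S3-1->S4 S4-0->S5 S4-1->S6 S5-0->S3 S5-1->S4 S6-0->S5 S6-1->S6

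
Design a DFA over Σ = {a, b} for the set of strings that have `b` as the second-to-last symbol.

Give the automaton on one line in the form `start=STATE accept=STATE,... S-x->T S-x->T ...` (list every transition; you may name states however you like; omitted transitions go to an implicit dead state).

start=S0 accept=S5,S6 S0-a->S1 S0-b->S2 S1-a->S3 S1-b->S4 S2-a->S5 S2-b->S6 S3-a->S3 S3-b->S4 S4-a->S5 S4-b->S6 S5-a->S3 S5-b->S4 S6-a->S5 S6-b->S6

A DFA must remember the last 2 symbols (since which symbol is second-to-last isn't known until the input ends). Use one state per possible window of the last ≤2 symbols; accept from those whose window starts with `b`.
With 7 states:
        a   b  
>  S0   S1  S2 
   S1   S3  S4 
   S2   S5  S6 
   S3   S3  S4 
   S4   S5  S6 
 * S5   S3  S4 
 * S6   S5  S6 
(> = start, * = accepting)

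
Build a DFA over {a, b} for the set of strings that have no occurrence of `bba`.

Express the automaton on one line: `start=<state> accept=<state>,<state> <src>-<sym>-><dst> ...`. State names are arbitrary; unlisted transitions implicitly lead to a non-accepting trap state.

Track partial matches of the forbidden pattern `bba`. State q3 is a dead state reached once `bba` has occurred; every other state accepts. q0 means no part of `bba` is currently matched.
A 4-state machine:
        a   b  
>* q0   q0  q1 
 * q1   q0  q2 
 * q2   q3  q2 
   q3   q3  q3 
(> = start, * = accepting)

start=q0 accept=q0,q1,q2 q0-a->q0 q0-b->q1 q1-a->q0 q1-b->q2 q2-a->q3 q2-b->q2 q3-a->q3 q3-b->q3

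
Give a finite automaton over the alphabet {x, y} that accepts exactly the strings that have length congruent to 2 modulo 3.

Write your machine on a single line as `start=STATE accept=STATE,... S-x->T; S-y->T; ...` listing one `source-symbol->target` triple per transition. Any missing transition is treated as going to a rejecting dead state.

start=A; accept=C; A-x->B; A-y->B; B-x->C; B-y->C; C-x->A; C-y->A

Count input length modulo 3: every symbol advances one step around the cycle A → B → C → A. Accept at C.
A 3-state machine:
       x  y 
>  A   B  B 
   B   C  C 
 * C   A  A 
(> = start, * = accepting)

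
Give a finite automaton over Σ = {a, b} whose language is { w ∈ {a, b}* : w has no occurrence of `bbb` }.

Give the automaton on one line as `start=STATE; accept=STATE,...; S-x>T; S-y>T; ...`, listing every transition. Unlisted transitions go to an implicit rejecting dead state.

This is the complement of 'contains `bbb`'. Use the same substring-matching states — s0 through s3 holding how much of `bbb` has just been matched — but flip the accepting set: everything except the trap s3 accepts.
A 4-state machine:
        a   b  
>* s0   s0  s1 
 * s1   s0  s2 
 * s2   s0  s3 
   s3   s3  s3 
(> = start, * = accepting)

start=s0; accept=s0,s1,s2; s0-a>s0; s0-b>s1; s1-a>s0; s1-b>s2; s2-a>s0; s2-b>s3; s3-a>s3; s3-b>s3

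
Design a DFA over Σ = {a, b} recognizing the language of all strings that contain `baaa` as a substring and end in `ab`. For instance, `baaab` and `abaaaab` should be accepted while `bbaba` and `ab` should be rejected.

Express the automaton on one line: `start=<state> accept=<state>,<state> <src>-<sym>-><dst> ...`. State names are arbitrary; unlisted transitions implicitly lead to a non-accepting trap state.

Run two small machines in parallel and take their product. One (5 states) tracks whether and how much of `baaa` has been seen; the other (3 states) tracks how much of the suffix `ab` has currently been matched. Each combined state is a pair, one component from each; accept when both components accept. Equivalent product states are then merged.
A 7-state machine:
        a   b  
>  s0   s0  s1 
   s1   s2  s1 
   s2   s3  s1 
   s3   s4  s1 
   s4   s4  s5 
 * s5   s4  s6 
   s6   s4  s6 
(> = start, * = accepting)

start=s0 accept=s5 s0-a->s0 s0-b->s1 s1-a->s2 s1-b->s1 s2-a->s3 s2-b->s1 s3-a->s4 s3-b->s1 s4-a->s4 s4-b->s5 s5-a->s4 s5-b->s6 s6-a->s4 s6-b->s6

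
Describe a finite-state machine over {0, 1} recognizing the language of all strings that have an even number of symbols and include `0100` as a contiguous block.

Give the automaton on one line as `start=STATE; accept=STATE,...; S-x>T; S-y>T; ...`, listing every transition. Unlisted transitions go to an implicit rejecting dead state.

Handle the two conditions separately and then intersect. The first has 2 states tracking the input length modulo 2; the second has 5 states tracking whether and how much of `0100` has been seen. A product state is a pair (one from each), accepting exactly when both do.
        0   1  
>  q0   q1  q2 
   q1   q3  q4 
   q2   q3  q0 
   q3   q1  q5 
   q4   q6  q2 
   q5   q7  q0 
   q6   q8  q4 
   q7   q9  q5 
 * q8   q9  q9 
   q9   q8  q8 
(> = start, * = accepting)

start=q0; accept=q8; q0-0>q1; q0-1>q2; q1-0>q3; q1-1>q4; q2-0>q3; q2-1>q0; q3-0>q1; q3-1>q5; q4-0>q6; q4-1>q2; q5-0>q7; q5-1>q0; q6-0>q8; q6-1>q4; q7-0>q9; q7-1>q5; q8-0>q9; q8-1>q9; q9-0>q8; q9-1>q8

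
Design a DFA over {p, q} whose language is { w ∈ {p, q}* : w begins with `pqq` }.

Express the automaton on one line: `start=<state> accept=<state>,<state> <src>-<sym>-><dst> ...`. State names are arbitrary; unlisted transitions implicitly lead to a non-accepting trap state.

start=A accept=D A-p->B A-q->E B-p->E B-q->C C-p->E C-q->D D-p->D D-q->D E-p->E E-q->E

Walk along `pqq` while the input agrees: from A take `p` to B, and so on. Any deviation drops to the rejecting sink E. Once D is reached the prefix is confirmed and every continuation is accepted.
A 5-state machine:
       p  q 
>  A   B  E 
   B   E  C 
   C   E  D 
 * D   D  D 
   E   E  E 
(> = start, * = accepting)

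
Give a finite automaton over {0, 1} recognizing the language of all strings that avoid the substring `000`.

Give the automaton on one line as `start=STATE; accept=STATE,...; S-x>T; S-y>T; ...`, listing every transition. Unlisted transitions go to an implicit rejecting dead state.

This is the complement of 'contains `000`'. Use the same substring-matching states — q0 through q3 holding how much of `000` has just been matched — but flip the accepting set: everything except the trap q3 accepts.
4 states suffice.
        0   1  
>* q0   q1  q0 
 * q1   q2  q0 
 * q2   q3  q0 
   q3   q3  q3 
(> = start, * = accepting)

start=q0; accept=q0,q1,q2; q0-0>q1; q0-1>q0; q1-0>q2; q1-1>q0; q2-0>q3; q2-1>q0; q3-0>q3; q3-1>q3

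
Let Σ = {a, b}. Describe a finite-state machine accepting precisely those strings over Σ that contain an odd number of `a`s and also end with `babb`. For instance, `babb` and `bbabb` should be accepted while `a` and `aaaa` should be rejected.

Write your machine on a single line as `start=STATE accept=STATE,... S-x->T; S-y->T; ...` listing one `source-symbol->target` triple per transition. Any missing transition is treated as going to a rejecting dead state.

Build one automaton per condition and run them in lockstep. The first has 2 states tracking the count of `a`s modulo 2; the second has 5 states tracking how much of the suffix `babb` has currently been matched. A product state is a pair (one from each), accepting exactly when both do. Minimizing collapses redundant product states.
With 6 states:
        a   b  
>  q0   q1  q2 
   q1   q0  q1 
   q2   q3  q2 
   q3   q0  q4 
   q4   q0  q5 
 * q5   q0  q1 
(> = start, * = accepting)

start=q0; accept=q5; q0-a->q1; q0-b->q2; q1-a->q0; q1-b->q1; q2-a->q3; q2-b->q2; q3-a->q0; q3-b->q4; q4-a->q0; q4-b->q5; q5-a->q0; q5-b->q1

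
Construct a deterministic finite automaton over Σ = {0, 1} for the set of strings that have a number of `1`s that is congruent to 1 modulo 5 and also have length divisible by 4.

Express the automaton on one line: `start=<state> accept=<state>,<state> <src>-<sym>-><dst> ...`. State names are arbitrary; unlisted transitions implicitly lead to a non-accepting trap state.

Run two small machines in parallel and take their product. One (5 states) tracks the count of `1`s modulo 5; the other (4 states) tracks the input length modulo 4. Each combined state is a pair, one component from each; accept when both components accept.
A 20-state machine:
       0  1 
>  A   B  C 
   B   D  E 
   C   E  F 
   D   G  H 
   E   H  I 
   F   I  J 
   G   A  K 
   H   K  L 
   I   L  M 
   J   M  N 
 * K   C  O 
   L   O  P 
   M   P  Q 
   N   Q  B 
   O   F  R 
   P   R  S 
   Q   S  D 
   R   J  T 
   S   T  G 
   T   N  A 
(> = start, * = accepting)

start=A accept=K A-0->B A-1->C B-0->D B-1->E C-0->E C-1->F D-0->G D-1->H E-0->H E-1->I F-0->I F-1->J G-0->A G-1->K H-0->K H-1->L I-0->L I-1->M J-0->M J-1->N K-0->C K-1->O L-0->O L-1->P M-0->P M-1->Q N-0->Q N-1->B O-0->F O-1->R P-0->R P-1->S Q-0->S Q-1->D R-0->J R-1->T S-0->T S-1->G T-0->N T-1->A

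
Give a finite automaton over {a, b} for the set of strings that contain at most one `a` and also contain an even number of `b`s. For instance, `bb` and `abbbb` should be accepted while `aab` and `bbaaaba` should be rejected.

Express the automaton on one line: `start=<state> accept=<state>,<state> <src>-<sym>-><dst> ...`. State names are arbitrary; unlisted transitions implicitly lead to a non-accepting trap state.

Build one automaton per condition and run them in lockstep. One (3 states) tracks the count of `a`s, saturating at 2; the other (2 states) tracks the count of `b`s modulo 2. Each combined state is a pair, one component from each; accept when both components accept. Equivalent product states are then merged.
        a   b  
>* q0   q1  q2 
 * q1   q3  q4 
   q2   q4  q0 
   q3   q3  q3 
   q4   q3  q1 
(> = start, * = accepting)

start=q0 accept=q0,q1 q0-a->q1 q0-b->q2 q1-a->q3 q1-b->q4 q2-a->q4 q2-b->q0 q3-a->q3 q3-b->q3 q4-a->q3 q4-b->q1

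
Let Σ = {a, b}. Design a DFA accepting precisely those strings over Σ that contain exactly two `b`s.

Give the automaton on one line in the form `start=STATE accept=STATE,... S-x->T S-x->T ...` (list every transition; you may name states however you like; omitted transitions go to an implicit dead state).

Only the number of `b`s matters, and only up to 3. Make a chain s0 → s1 → s2 → s3 advanced by each `b` (with s3 absorbing); every other symbol self-loops. The accepting set is {s2}.
4 states suffice.
        a   b  
>  s0   s0  s1 
   s1   s1  s2 
 * s2   s2  s3 
   s3   s3  s3 
(> = start, * = accepting)

start=s0 accept=s2 s0-a->s0 s0-b->s1 s1-a->s1 s1-b->s2 s2-a->s2 s2-b->s3 s3-a->s3 s3-b->s3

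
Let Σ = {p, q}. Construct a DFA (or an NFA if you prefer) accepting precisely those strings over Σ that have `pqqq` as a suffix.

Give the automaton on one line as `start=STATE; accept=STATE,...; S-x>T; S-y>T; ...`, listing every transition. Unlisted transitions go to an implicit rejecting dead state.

Remember how much of `pqqq` the current input suffix matches. State S0 means no match yet; S1 means the last symbol is `p`; S2 means the last 2 symbols are `pq`; S3 means the last 3 symbols are `pqq`; S4 means the last 4 symbols are `pqqq`. Only S4 accepts. On a mismatch, fall back to the longest proper suffix that is still a prefix of `pqqq`.
        p   q  
>  S0   S1  S0 
   S1   S1  S2 
   S2   S1  S3 
   S3   S1  S4 
 * S4   S1  S0 
(> = start, * = accepting)

start=S0; accept=S4; S0-p>S1; S0-q>S0; S1-p>S1; S1-q>S2; S2-p>S1; S2-q>S3; S3-p>S1; S3-q>S4; S4-p>S1; S4-q>S0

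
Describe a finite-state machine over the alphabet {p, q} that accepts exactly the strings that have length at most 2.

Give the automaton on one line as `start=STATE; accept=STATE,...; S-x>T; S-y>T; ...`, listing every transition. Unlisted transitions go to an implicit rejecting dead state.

start=A; accept=A,B,C; A-p>B; A-q>B; B-p>C; B-q>C; C-p>D; C-q>D; D-p>D; D-q>D

We only need to distinguish lengths 0, 1, …, 2, and '>2'. Chain A → B → C → D on every symbol, with D looping. Accepting states: {A, B, C}.
4 states suffice.
       p  q 
>* A   B  B 
 * B   C  C 
 * C   D  D 
   D   D  D 
(> = start, * = accepting)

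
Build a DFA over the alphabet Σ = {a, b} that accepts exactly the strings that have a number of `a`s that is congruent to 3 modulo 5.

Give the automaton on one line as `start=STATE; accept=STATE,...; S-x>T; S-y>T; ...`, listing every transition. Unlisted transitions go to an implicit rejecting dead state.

start=q0; accept=q3; q0-a>q1; q0-b>q0; q1-a>q2; q1-b>q1; q2-a>q3; q2-b>q2; q3-a>q4; q3-b>q3; q4-a>q0; q4-b>q4

The only thing that matters is how many `a`s have appeared, reduced mod 5. Use one state per residue: q0 for 0, …, q4 for 4. Reading `a` moves to the next residue; anything else stays put. q3 is accepting.
A 5-state machine:
        a   b  
>  q0   q1  q0 
   q1   q2  q1 
   q2   q3  q2 
 * q3   q4  q3 
   q4   q0  q4 
(> = start, * = accepting)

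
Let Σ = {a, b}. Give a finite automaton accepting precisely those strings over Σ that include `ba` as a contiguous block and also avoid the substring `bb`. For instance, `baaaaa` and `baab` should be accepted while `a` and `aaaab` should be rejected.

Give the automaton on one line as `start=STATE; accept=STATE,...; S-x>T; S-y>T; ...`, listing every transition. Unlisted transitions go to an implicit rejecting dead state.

Run two small machines in parallel and take their product. The first has 3 states tracking whether and how much of `ba` has been seen; the second has 3 states tracking partial matches of the forbidden pattern `bb`. A product state is a pair (one from each), accepting exactly when both do. After merging equivalent states the machine shrinks.
        a   b  
>  q0   q0  q1 
   q1   q2  q3 
 * q2   q2  q4 
   q3   q3  q3 
 * q4   q2  q3 
(> = start, * = accepting)

start=q0; accept=q2,q4; q0-a>q0; q0-b>q1; q1-a>q2; q1-b>q3; q2-a>q2; q2-b>q4; q3-a>q3; q3-b>q3; q4-a>q2; q4-b>q3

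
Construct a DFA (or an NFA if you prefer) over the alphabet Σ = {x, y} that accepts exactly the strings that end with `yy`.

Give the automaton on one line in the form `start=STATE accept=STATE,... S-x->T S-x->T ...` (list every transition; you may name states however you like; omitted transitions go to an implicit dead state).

start=S0 accept=S2 S0-x->S0 S0-y->S1 S1-x->S0 S1-y->S2 S2-x->S0 S2-y->S2

Let each state record the length of the longest suffix of the input read so far that is also a prefix of `yy`. S1 means the last symbol is `y`; S2 means the last 2 symbols are `yy`. Accept only at S2, where the string currently ends in `yy`.
With 3 states:
        x   y  
>  S0   S0  S1 
   S1   S0  S2 
 * S2   S0  S2 
(> = start, * = accepting)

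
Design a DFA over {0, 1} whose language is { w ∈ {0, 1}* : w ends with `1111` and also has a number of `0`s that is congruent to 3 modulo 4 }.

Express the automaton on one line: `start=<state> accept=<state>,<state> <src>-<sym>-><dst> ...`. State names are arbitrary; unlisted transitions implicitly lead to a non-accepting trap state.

Build one automaton per condition and run them in lockstep. One (5 states) tracks how much of the suffix `1111` has currently been matched; the other (4 states) tracks the count of `0`s modulo 4. Each combined state is a pair, one component from each; accept when both components accept.
A 20-state machine:
          0    1  
>  q0     q1   q2 
   q1     q3   q4 
   q2     q1   q5 
   q3     q6   q7 
   q4     q3   q8 
   q5     q1   q9 
   q6     q0  q10 
   q7     q6  q11 
   q8     q3  q12 
   q9     q1  q13 
   q10    q0  q14 
   q11    q6  q15 
   q12    q3  q16 
   q13    q1  q13 
   q14    q0  q17 
   q15    q6  q18 
   q16    q3  q16 
   q17    q0  q19 
   q18    q6  q18 
 * q19    q0  q19 
(> = start, * = accepting)

start=q0 accept=q19 q0-0->q1 q0-1->q2 q1-0->q3 q1-1->q4 q2-0->q1 q2-1->q5 q3-0->q6 q3-1->q7 q4-0->q3 q4-1->q8 q5-0->q1 q5-1->q9 q6-0->q0 q6-1->q10 q7-0->q6 q7-1->q11 q8-0->q3 q8-1->q12 q9-0->q1 q9-1->q13 q10-0->q0 q10-1->q14 q11-0->q6 q11-1->q15 q12-0->q3 q12-1->q16 q13-0->q1 q13-1->q13 q14-0->q0 q14-1->q17 q15-0->q6 q15-1->q18 q16-0->q3 q16-1->q16 q17-0->q0 q17-1->q19 q18-0->q6 q18-1->q18 q19-0->q0 q19-1->q19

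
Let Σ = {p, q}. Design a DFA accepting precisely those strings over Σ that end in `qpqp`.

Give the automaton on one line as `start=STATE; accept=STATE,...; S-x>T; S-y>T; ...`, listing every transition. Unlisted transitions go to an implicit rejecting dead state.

start=s0; accept=s4; s0-p>s0; s0-q>s1; s1-p>s2; s1-q>s1; s2-p>s0; s2-q>s3; s3-p>s4; s3-q>s1; s4-p>s0; s4-q>s3

Remember how much of `qpqp` the current input suffix matches. State s0 means no match yet; s1 means the last symbol is `q`; s2 means the last 2 symbols are `qp`; s3 means the last 3 symbols are `qpq`; s4 means the last 4 symbols are `qpqp`. Only s4 accepts. On a mismatch, fall back to the longest proper suffix that is still a prefix of `qpqp`.
With 5 states:
        p   q  
>  s0   s0  s1 
   s1   s2  s1 
   s2   s0  s3 
   s3   s4  s1 
 * s4   s0  s3 
(> = start, * = accepting)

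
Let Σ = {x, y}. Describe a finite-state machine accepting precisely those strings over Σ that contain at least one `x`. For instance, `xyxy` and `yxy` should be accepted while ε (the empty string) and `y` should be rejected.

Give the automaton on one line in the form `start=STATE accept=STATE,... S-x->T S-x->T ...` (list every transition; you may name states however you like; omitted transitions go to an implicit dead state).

start=q0 accept=q1,q2 q0-x->q1 q0-y->q0 q1-x->q2 q1-y->q1 q2-x->q2 q2-y->q2

Only the number of `x`s matters, and only up to 2. Make a chain q0 → q1 → q2 advanced by each `x` (with q2 absorbing); every other symbol self-loops. The accepting set is {q1, q2}.
        x   y  
>  q0   q1  q0 
 * q1   q2  q1 
 * q2   q2  q2 
(> = start, * = accepting)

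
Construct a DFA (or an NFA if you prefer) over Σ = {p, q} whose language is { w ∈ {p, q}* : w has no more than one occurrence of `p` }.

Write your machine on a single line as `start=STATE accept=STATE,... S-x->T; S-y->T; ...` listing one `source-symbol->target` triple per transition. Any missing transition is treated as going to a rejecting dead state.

start=A; accept=A,B; A-p->B; A-q->A; B-p->C; B-q->B; C-p->C; C-q->C

Only the number of `p`s matters, and only up to 2. Make a chain A → B → C advanced by each `p` (with C absorbing); every other symbol self-loops. The accepting set is {A, B}.
       p  q 
>* A   B  A 
 * B   C  B 
   C   C  C 
(> = start, * = accepting)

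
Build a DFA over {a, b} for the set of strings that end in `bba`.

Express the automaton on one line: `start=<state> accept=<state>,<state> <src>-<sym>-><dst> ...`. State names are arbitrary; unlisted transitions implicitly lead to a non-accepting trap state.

start=S0 accept=S3 S0-a->S0 S0-b->S1 S1-a->S0 S1-b->S2 S2-a->S3 S2-b->S2 S3-a->S0 S3-b->S1

Remember how much of `bba` the current input suffix matches. State S0 means no match yet; S1 means the last symbol is `b`; S2 means the last 2 symbols are `bb`; S3 means the last 3 symbols are `bba`. Only S3 accepts. On a mismatch, fall back to the longest proper suffix that is still a prefix of `bba`.
        a   b  
>  S0   S0  S1 
   S1   S0  S2 
   S2   S3  S2 
 * S3   S0  S1 
(> = start, * = accepting)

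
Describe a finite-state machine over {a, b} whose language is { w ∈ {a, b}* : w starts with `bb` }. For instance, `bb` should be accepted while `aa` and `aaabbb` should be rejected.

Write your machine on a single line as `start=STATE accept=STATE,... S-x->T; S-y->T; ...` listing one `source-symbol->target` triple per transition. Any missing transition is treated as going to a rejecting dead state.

start=S0; accept=S2; S0-a->S3; S0-b->S1; S1-a->S3; S1-b->S2; S2-a->S2; S2-b->S2; S3-a->S3; S3-b->S3

Walk along `bb` while the input agrees: from S0 take `b` to S1, and so on. Any deviation drops to the rejecting sink S3. Once S2 is reached the prefix is confirmed and every continuation is accepted.
With 4 states:
        a   b  
>  S0   S3  S1 
   S1   S3  S2 
 * S2   S2  S2 
   S3   S3  S3 
(> = start, * = accepting)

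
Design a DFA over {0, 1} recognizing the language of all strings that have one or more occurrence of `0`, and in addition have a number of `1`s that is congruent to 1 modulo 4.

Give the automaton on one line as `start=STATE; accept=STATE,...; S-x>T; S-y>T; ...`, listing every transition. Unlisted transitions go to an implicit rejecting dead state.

start=s0; accept=s4,s6; s0-0>s1; s0-1>s2; s1-0>s3; s1-1>s4; s2-0>s4; s2-1>s5; s3-0>s3; s3-1>s6; s4-0>s6; s4-1>s7; s5-0>s7; s5-1>s8; s6-0>s6; s6-1>s9; s7-0>s9; s7-1>s10; s8-0>s10; s8-1>s0; s9-0>s9; s9-1>s11; s10-0>s11; s10-1>s1; s11-0>s11; s11-1>s3

Build one automaton per condition and run them in lockstep. One (3 states) tracks the count of `0`s, saturating at 2; the other (4 states) tracks the count of `1`s modulo 4. Each combined state is a pair, one component from each; accept when both components accept.
12 states suffice.
          0    1  
>  s0     s1   s2 
   s1     s3   s4 
   s2     s4   s5 
   s3     s3   s6 
 * s4     s6   s7 
   s5     s7   s8 
 * s6     s6   s9 
   s7     s9  s10 
   s8    s10   s0 
   s9     s9  s11 
   s10   s11   s1 
   s11   s11   s3 
(> = start, * = accepting)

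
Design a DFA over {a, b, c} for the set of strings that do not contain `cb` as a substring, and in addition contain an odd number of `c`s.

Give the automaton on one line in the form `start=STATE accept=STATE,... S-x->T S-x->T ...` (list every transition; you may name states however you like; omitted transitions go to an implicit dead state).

start=q0 accept=q1,q2 q0-a->q0 q0-b->q0 q0-c->q1 q1-a->q2 q1-b->q3 q1-c->q4 q2-a->q2 q2-b->q2 q2-c->q4 q3-a->q3 q3-b->q3 q3-c->q3 q4-a->q0 q4-b->q3 q4-c->q1

Run two small machines in parallel and take their product. One (3 states) tracks partial matches of the forbidden pattern `cb`; the other (2 states) tracks the count of `c`s modulo 2. Each combined state is a pair, one component from each; accept when both components accept. Minimizing collapses redundant product states.
5 states suffice.
        a   b   c  
>  q0   q0  q0  q1 
 * q1   q2  q3  q4 
 * q2   q2  q2  q4 
   q3   q3  q3  q3 
   q4   q0  q3  q1 
(> = start, * = accepting)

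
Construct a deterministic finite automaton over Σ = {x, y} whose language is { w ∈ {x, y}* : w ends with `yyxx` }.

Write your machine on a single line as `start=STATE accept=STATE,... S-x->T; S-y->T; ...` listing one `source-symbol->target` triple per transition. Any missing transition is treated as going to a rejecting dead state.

Let each state record the length of the longest suffix of the input read so far that is also a prefix of `yyxx`. q1 means the last symbol is `y`; q2 means the last 2 symbols are `yy`; q3 means the last 3 symbols are `yyx`; q4 means the last 4 symbols are `yyxx`. Accept only at q4, where the string currently ends in `yyxx`.
With 5 states:
        x   y  
>  q0   q0  q1 
   q1   q0  q2 
   q2   q3  q2 
   q3   q4  q1 
 * q4   q0  q1 
(> = start, * = accepting)

start=q0; accept=q4; q0-x->q0; q0-y->q1; q1-x->q0; q1-y->q2; q2-x->q3; q2-y->q2; q3-x->q4; q3-y->q1; q4-x->q0; q4-y->q1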